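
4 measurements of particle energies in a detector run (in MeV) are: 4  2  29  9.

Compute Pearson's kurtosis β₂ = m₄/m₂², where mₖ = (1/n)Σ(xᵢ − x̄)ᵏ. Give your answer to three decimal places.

2.173

x̄ = 11.0000
Σ(xᵢ − x̄)² = 458.0000 ⇒ m₂ = 114.50000
Σ(xᵢ − x̄)⁴ = 113954.0000 ⇒ m₄ = 28488.50000
m₂² = 13110.25000
β₂ = m₄/m₂² = 28488.50000 / 13110.25000 ≈ 2.173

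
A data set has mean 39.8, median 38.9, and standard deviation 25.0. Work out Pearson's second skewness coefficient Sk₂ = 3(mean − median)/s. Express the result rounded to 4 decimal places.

Sk₂ = 3(39.8 − 38.9) / 25.0 = 3 × 0.9000 / 25.0
    = 2.7000 / 25.0 ≈ 0.1080

0.1080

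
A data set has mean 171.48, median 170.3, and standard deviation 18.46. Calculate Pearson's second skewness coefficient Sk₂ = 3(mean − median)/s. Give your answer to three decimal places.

Sk₂ = 3(171.48 − 170.3) / 18.46 = 3 × 1.1800 / 18.46
    = 3.5400 / 18.46 ≈ 0.192

0.192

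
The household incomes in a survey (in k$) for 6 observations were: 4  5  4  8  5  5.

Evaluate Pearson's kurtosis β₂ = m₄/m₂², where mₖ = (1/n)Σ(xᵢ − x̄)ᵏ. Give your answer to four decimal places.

3.4843

x̄ = 5.1667
Σ(xᵢ − x̄)² = 10.8333 ⇒ m₂ = 1.80556
Σ(xᵢ − x̄)⁴ = 68.1528 ⇒ m₄ = 11.35880
m₂² = 3.26003
β₂ = m₄/m₂² = 11.35880 / 3.26003 ≈ 3.4843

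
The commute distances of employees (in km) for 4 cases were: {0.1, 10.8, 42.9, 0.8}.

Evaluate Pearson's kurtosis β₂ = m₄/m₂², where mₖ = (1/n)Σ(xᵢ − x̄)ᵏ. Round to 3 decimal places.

2.158

x̄ = 13.6500
Σ(xᵢ − x̄)² = 1212.4100 ⇒ m₂ = 303.10250
Σ(xᵢ − x̄)⁴ = 793028.4844 ⇒ m₄ = 198257.12111
m₂² = 91871.12551
β₂ = m₄/m₂² = 198257.12111 / 91871.12551 ≈ 2.158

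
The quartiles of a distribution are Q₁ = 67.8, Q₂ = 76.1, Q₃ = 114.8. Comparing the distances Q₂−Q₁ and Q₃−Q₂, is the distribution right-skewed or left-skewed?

right-skewed

Q₂ − Q₁ = 8.3;  Q₃ − Q₂ = 38.7
Q₃ − Q₂ > Q₂ − Q₁ ⇒ the upper half is more spread out ⇒ right-skewed.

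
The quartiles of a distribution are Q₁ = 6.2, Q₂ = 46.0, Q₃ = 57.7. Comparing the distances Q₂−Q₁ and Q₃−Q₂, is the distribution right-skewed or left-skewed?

left-skewed

Q₂ − Q₁ = 39.8;  Q₃ − Q₂ = 11.7
Q₂ − Q₁ > Q₃ − Q₂ ⇒ the lower half is more spread out ⇒ left-skewed.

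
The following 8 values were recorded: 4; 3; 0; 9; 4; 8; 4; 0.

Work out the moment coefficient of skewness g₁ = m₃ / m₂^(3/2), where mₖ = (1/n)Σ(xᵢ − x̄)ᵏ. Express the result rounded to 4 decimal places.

x̄ = (4 + 3 + 0 + 9 + 4 + 8 + 4 + 0) / 8 = 4.0000
deviations (xᵢ − x̄): 0.0000, -1.0000, -4.0000, 5.0000, 0.0000, 4.0000, 0.0000, -4.0000
Σ(xᵢ − x̄)² = 74.0000 ⇒ m₂ = 74.0000/8 = 9.25000
Σ(xᵢ − x̄)³ = 60.0000 ⇒ m₃ = 60.0000/8 = 7.50000
m₂^(3/2) = 9.25000^(1.5) = 28.13278
g₁ = m₃ / m₂^(3/2) = 7.50000 / 28.13278 ≈ 0.2666

0.2666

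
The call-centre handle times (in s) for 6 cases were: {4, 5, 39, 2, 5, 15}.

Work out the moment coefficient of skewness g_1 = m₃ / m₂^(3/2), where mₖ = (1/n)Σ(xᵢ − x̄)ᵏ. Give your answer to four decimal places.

1.4353

x̄ = (4 + 5 + 39 + 2 + 5 + 15) / 6 = 11.6667
deviations (xᵢ − x̄): -7.6667, -6.6667, 27.3333, -9.6667, -6.6667, 3.3333
Σ(xᵢ − x̄)² = 999.3333 ⇒ m₂ = 999.3333/6 = 166.55556
Σ(xᵢ − x̄)³ = 18511.5556 ⇒ m₃ = 18511.5556/6 = 3085.25926
m₂^(3/2) = 166.55556^(1.5) = 2149.50612
g_1 = m₃ / m₂^(3/2) = 3085.25926 / 2149.50612 ≈ 1.4353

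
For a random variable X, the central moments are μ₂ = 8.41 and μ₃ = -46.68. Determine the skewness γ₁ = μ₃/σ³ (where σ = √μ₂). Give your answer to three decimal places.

-1.914

σ = √μ₂ = √8.41 = 2.90000
σ³ = μ₂^(3/2) = 24.38900
γ₁ = μ₃/σ³ = -46.68 / 24.38900 ≈ -1.914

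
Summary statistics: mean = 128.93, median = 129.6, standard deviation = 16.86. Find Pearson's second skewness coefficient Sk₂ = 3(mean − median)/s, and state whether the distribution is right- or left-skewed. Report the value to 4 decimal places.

-0.1192, left-skewed

Sk₂ = 3(128.93 − 129.6) / 16.86 = 3 × -0.6700 / 16.86
    = -2.0100 / 16.86 ≈ -0.1192
Sk₂ < 0 ⇒ mean < median ⇒ left-skewed (negative skew).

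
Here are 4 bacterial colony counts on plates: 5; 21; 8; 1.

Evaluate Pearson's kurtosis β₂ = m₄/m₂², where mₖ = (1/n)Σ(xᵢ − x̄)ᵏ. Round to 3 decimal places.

x̄ = 8.7500
Σ(xᵢ − x̄)² = 224.7500 ⇒ m₂ = 56.18750
Σ(xᵢ − x̄)⁴ = 26324.3281 ⇒ m₄ = 6581.08203
m₂² = 3157.03516
β₂ = m₄/m₂² = 6581.08203 / 3157.03516 ≈ 2.085

2.085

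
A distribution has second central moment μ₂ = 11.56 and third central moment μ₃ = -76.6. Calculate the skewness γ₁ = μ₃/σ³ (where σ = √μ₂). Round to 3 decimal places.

σ = √μ₂ = √11.56 = 3.40000
σ³ = μ₂^(3/2) = 39.30400
γ₁ = μ₃/σ³ = -76.6 / 39.30400 ≈ -1.949

-1.949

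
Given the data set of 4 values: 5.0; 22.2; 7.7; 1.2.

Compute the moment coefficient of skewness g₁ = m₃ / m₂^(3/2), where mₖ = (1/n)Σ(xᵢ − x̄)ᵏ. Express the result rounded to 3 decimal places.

x̄ = (5.0 + 22.2 + 7.7 + 1.2) / 4 = 9.0250
deviations (xᵢ − x̄): -4.0250, 13.1750, -1.3250, -7.8250
Σ(xᵢ − x̄)² = 252.7675 ⇒ m₂ = 252.7675/4 = 63.19188
Σ(xᵢ − x̄)³ = 1740.2614 ⇒ m₃ = 1740.2614/4 = 435.06534
m₂^(3/2) = 63.19188^(1.5) = 502.33318
g₁ = m₃ / m₂^(3/2) = 435.06534 / 502.33318 ≈ 0.866

0.866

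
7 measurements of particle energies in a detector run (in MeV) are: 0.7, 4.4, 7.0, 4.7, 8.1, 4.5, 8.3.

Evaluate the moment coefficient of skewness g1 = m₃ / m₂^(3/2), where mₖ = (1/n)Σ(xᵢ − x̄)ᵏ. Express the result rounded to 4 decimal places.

x̄ = (0.7 + 4.4 + 7.0 + 4.7 + 8.1 + 4.5 + 8.3) / 7 = 5.3857
deviations (xᵢ − x̄): -4.6857, -0.9857, 1.6143, -0.6857, 2.7143, -0.8857, 2.9143
Σ(xᵢ − x̄)² = 42.6486 ⇒ m₂ = 42.6486/7 = 6.09265
Σ(xᵢ − x̄)³ = -55.8992 ⇒ m₃ = -55.8992/7 = -7.98560
m₂^(3/2) = 6.09265^(1.5) = 15.03868
g1 = m₃ / m₂^(3/2) = -7.98560 / 15.03868 ≈ -0.5310

-0.5310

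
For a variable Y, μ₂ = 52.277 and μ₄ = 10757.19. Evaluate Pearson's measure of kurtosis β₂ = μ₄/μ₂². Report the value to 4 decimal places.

3.9362

μ₂² = 52.277² = 2732.88473
μ₄/μ₂² = 10757.19 / 2732.88473 = 3.93620
β₂ ≈ 3.9362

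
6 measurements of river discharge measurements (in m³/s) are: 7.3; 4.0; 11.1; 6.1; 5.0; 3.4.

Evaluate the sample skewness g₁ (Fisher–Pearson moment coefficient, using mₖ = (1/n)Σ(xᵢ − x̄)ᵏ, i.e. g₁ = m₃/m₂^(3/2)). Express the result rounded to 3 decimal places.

x̄ = (7.3 + 4.0 + 11.1 + 6.1 + 5.0 + 3.4) / 6 = 6.1500
deviations (xᵢ − x̄): 1.1500, -2.1500, 4.9500, -0.0500, -1.1500, -2.7500
Σ(xᵢ − x̄)² = 39.3350 ⇒ m₂ = 39.3350/6 = 6.55583
Σ(xᵢ − x̄)³ = 90.5520 ⇒ m₃ = 90.5520/6 = 15.09200
m₂^(3/2) = 6.55583^(1.5) = 16.78579
g₁ = m₃ / m₂^(3/2) = 15.09200 / 16.78579 ≈ 0.899

0.899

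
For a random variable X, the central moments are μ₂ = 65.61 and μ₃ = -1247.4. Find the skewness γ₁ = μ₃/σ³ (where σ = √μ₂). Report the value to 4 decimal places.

-2.3472

σ = √μ₂ = √65.61 = 8.10000
σ³ = μ₂^(3/2) = 531.44100
γ₁ = μ₃/σ³ = -1247.4 / 531.44100 ≈ -2.3472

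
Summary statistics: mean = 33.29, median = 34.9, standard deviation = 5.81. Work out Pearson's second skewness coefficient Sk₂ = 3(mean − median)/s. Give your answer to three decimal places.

-0.831

Sk₂ = 3(33.29 − 34.9) / 5.81 = 3 × -1.6100 / 5.81
    = -4.8300 / 5.81 ≈ -0.831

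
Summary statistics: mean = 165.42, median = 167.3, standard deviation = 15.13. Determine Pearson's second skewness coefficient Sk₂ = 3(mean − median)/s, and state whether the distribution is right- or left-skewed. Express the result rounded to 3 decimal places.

-0.373, left-skewed

Sk₂ = 3(165.42 − 167.3) / 15.13 = 3 × -1.8800 / 15.13
    = -5.6400 / 15.13 ≈ -0.373
Sk₂ < 0 ⇒ mean < median ⇒ left-skewed (negative skew).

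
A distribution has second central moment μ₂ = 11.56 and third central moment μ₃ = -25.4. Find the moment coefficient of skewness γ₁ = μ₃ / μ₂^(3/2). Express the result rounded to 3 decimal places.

σ = √μ₂ = √11.56 = 3.40000
σ³ = μ₂^(3/2) = 39.30400
γ₁ = μ₃/σ³ = -25.4 / 39.30400 ≈ -0.646

-0.646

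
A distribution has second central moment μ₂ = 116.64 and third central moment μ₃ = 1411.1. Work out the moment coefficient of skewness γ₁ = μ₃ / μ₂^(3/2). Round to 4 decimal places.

σ = √μ₂ = √116.64 = 10.80000
σ³ = μ₂^(3/2) = 1259.71200
γ₁ = μ₃/σ³ = 1411.1 / 1259.71200 ≈ 1.1202

1.1202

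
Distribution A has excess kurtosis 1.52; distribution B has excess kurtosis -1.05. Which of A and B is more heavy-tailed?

A

Higher excess kurtosis ⇒ heavier tails relative to the normal distribution.
1.52 vs -1.05: the larger is 1.52, so A has heavier tails. (A is leptokurtic — heavier-than-normal tails; the other is platykurtic.)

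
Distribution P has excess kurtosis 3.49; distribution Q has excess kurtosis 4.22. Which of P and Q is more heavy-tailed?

Q

Higher excess kurtosis ⇒ heavier tails relative to the normal distribution.
3.49 vs 4.22: the larger is 4.22, so Q has heavier tails.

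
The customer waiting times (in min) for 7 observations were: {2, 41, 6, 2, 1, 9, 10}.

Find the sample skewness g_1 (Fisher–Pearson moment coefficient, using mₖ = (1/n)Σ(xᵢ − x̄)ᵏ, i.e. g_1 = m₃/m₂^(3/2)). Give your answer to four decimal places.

1.7771

x̄ = (2 + 41 + 6 + 2 + 1 + 9 + 10) / 7 = 10.1429
deviations (xᵢ − x̄): -8.1429, 30.8571, -4.1429, -8.1429, -9.1429, -1.1429, -0.1429
Σ(xᵢ − x̄)² = 1186.8571 ⇒ m₂ = 1186.8571/7 = 169.55102
Σ(xᵢ − x̄)³ = 27464.3265 ⇒ m₃ = 27464.3265/7 = 3923.47522
m₂^(3/2) = 169.55102^(1.5) = 2207.75365
g_1 = m₃ / m₂^(3/2) = 3923.47522 / 2207.75365 ≈ 1.7771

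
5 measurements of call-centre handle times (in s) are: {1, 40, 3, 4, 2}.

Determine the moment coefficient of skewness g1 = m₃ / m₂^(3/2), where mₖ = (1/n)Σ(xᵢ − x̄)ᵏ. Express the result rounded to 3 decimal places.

1.483

x̄ = (1 + 40 + 3 + 4 + 2) / 5 = 10.0000
deviations (xᵢ − x̄): -9.0000, 30.0000, -7.0000, -6.0000, -8.0000
Σ(xᵢ − x̄)² = 1130.0000 ⇒ m₂ = 1130.0000/5 = 226.00000
Σ(xᵢ − x̄)³ = 25200.0000 ⇒ m₃ = 25200.0000/5 = 5040.00000
m₂^(3/2) = 226.00000^(1.5) = 3397.52498
g1 = m₃ / m₂^(3/2) = 5040.00000 / 3397.52498 ≈ 1.483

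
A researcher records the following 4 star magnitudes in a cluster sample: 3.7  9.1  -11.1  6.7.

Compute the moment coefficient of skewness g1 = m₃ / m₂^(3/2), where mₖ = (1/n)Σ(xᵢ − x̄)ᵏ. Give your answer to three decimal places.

-0.956

x̄ = (3.7 + 9.1 - 11.1 + 6.7) / 4 = 2.1000
deviations (xᵢ − x̄): 1.6000, 7.0000, -13.2000, 4.6000
Σ(xᵢ − x̄)² = 246.9600 ⇒ m₂ = 246.9600/4 = 61.74000
Σ(xᵢ − x̄)³ = -1855.5360 ⇒ m₃ = -1855.5360/4 = -463.88400
m₂^(3/2) = 61.74000^(1.5) = 485.12085
g1 = m₃ / m₂^(3/2) = -463.88400 / 485.12085 ≈ -0.956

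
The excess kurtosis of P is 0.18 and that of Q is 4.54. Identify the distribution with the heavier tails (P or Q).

Higher excess kurtosis ⇒ heavier tails relative to the normal distribution.
0.18 vs 4.54: the larger is 4.54, so Q has heavier tails.

Q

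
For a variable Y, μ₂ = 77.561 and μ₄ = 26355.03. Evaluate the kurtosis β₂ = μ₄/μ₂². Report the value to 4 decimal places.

4.3810

μ₂² = 77.561² = 6015.70872
μ₄/μ₂² = 26355.03 / 6015.70872 = 4.38103
β₂ ≈ 4.3810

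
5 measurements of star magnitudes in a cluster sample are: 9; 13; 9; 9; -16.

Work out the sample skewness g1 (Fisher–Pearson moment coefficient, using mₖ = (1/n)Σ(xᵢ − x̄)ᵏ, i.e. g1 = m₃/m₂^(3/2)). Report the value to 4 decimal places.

-1.4151

x̄ = (9 + 13 + 9 + 9 - 16) / 5 = 4.8000
deviations (xᵢ − x̄): 4.2000, 8.2000, 4.2000, 4.2000, -20.8000
Σ(xᵢ − x̄)² = 552.8000 ⇒ m₂ = 552.8000/5 = 110.56000
Σ(xᵢ − x̄)³ = -8225.2800 ⇒ m₃ = -8225.2800/5 = -1645.05600
m₂^(3/2) = 110.56000^(1.5) = 1162.51093
g1 = m₃ / m₂^(3/2) = -1645.05600 / 1162.51093 ≈ -1.4151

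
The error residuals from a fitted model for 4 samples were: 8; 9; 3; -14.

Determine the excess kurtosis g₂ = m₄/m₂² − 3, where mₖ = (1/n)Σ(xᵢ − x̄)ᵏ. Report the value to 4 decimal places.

x̄ = 1.5000
Σ(xᵢ − x̄)² = 341.0000 ⇒ m₂ = 85.25000
Σ(xᵢ − x̄)⁴ = 62674.2500 ⇒ m₄ = 15668.56250
m₂² = 7267.56250
g₂ = m₄/m₂² − 3 = 2.15596 − 3 ≈ -0.8440

-0.8440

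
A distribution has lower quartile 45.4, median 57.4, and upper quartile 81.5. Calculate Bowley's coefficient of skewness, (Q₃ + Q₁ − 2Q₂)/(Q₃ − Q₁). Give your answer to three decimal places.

numerator: Q₃ + Q₁ − 2Q₂ = 81.5 + 45.4 − 2×57.4 = 12.1000
denominator: Q₃ − Q₁ = 81.5 − 45.4 = 36.1000
Bowley skewness = 12.1000 / 36.1000 ≈ 0.335

0.335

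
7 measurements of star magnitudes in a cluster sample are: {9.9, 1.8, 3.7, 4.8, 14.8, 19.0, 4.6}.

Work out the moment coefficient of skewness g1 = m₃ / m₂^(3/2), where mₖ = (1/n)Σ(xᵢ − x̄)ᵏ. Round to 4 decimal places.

x̄ = (9.9 + 1.8 + 3.7 + 4.8 + 14.8 + 19.0 + 4.6) / 7 = 8.3714
deviations (xᵢ − x̄): 1.5286, -6.5714, -4.6714, -3.5714, 6.4286, 10.6286, -3.7714
Σ(xᵢ − x̄)² = 248.6143 ⇒ m₂ = 248.6143/7 = 35.51633
Σ(xᵢ − x̄)³ = 984.9980 ⇒ m₃ = 984.9980/7 = 140.71399
m₂^(3/2) = 35.51633^(1.5) = 211.66159
g1 = m₃ / m₂^(3/2) = 140.71399 / 211.66159 ≈ 0.6648

0.6648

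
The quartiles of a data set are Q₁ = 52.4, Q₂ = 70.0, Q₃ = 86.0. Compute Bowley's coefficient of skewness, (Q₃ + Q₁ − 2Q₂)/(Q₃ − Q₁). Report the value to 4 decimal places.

-0.0476

numerator: Q₃ + Q₁ − 2Q₂ = 86.0 + 52.4 − 2×70.0 = -1.6000
denominator: Q₃ − Q₁ = 86.0 − 52.4 = 33.6000
Bowley skewness = -1.6000 / 33.6000 ≈ -0.0476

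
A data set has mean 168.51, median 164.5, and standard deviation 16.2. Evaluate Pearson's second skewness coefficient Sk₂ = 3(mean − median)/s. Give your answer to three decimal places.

0.743

Sk₂ = 3(168.51 − 164.5) / 16.2 = 3 × 4.0100 / 16.2
    = 12.0300 / 16.2 ≈ 0.743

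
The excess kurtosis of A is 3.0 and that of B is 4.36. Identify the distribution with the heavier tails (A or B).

Higher excess kurtosis ⇒ heavier tails relative to the normal distribution.
3.0 vs 4.36: the larger is 4.36, so B has heavier tails.

B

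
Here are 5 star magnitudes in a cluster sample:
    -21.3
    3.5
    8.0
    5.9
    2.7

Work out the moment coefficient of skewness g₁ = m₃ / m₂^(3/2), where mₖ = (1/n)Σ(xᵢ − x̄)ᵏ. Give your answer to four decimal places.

-1.3857

x̄ = (-21.3 + 3.5 + 8.0 + 5.9 + 2.7) / 5 = -0.2400
deviations (xᵢ − x̄): -21.0600, 3.7400, 8.2400, 6.1400, 2.9400
Σ(xᵢ − x̄)² = 571.7520 ⇒ m₂ = 571.7520/5 = 114.35040
Σ(xᵢ − x̄)³ = -8471.9294 ⇒ m₃ = -8471.9294/5 = -1694.38589
m₂^(3/2) = 114.35040^(1.5) = 1222.80310
g₁ = m₃ / m₂^(3/2) = -1694.38589 / 1222.80310 ≈ -1.3857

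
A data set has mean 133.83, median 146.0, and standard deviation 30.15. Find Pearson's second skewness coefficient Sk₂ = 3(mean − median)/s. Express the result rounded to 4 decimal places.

Sk₂ = 3(133.83 − 146.0) / 30.15 = 3 × -12.1700 / 30.15
    = -36.5100 / 30.15 ≈ -1.2109

-1.2109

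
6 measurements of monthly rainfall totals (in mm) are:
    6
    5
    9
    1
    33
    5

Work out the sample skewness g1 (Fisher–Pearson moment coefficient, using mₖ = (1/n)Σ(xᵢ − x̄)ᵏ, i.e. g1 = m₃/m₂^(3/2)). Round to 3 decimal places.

1.594

x̄ = (6 + 5 + 9 + 1 + 33 + 5) / 6 = 9.8333
deviations (xᵢ − x̄): -3.8333, -4.8333, -0.8333, -8.8333, 23.1667, -4.8333
Σ(xᵢ − x̄)² = 676.8333 ⇒ m₂ = 676.8333/6 = 112.80556
Σ(xᵢ − x̄)³ = 11461.4444 ⇒ m₃ = 11461.4444/6 = 1910.24074
m₂^(3/2) = 112.80556^(1.5) = 1198.10735
g1 = m₃ / m₂^(3/2) = 1910.24074 / 1198.10735 ≈ 1.594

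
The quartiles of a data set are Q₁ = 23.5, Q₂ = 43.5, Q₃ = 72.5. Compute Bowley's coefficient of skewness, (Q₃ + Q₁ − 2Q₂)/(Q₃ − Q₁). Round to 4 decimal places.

0.1837

numerator: Q₃ + Q₁ − 2Q₂ = 72.5 + 23.5 − 2×43.5 = 9.0000
denominator: Q₃ − Q₁ = 72.5 − 23.5 = 49.0000
Bowley skewness = 9.0000 / 49.0000 ≈ 0.1837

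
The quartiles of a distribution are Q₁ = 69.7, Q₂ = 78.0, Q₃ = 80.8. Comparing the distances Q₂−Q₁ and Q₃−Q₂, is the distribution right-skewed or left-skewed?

left-skewed

Q₂ − Q₁ = 8.3;  Q₃ − Q₂ = 2.8
Q₂ − Q₁ > Q₃ − Q₂ ⇒ the lower half is more spread out ⇒ left-skewed.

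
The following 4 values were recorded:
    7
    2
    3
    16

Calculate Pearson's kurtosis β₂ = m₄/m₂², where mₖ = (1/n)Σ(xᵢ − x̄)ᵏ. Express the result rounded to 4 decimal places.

x̄ = 7.0000
Σ(xᵢ − x̄)² = 122.0000 ⇒ m₂ = 30.50000
Σ(xᵢ − x̄)⁴ = 7442.0000 ⇒ m₄ = 1860.50000
m₂² = 930.25000
β₂ = m₄/m₂² = 1860.50000 / 930.25000 ≈ 2.0000

2.0000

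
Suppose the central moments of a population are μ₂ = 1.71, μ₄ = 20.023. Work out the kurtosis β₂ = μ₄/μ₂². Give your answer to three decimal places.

μ₂² = 1.71² = 2.92410
μ₄/μ₂² = 20.023 / 2.92410 = 6.84758
β₂ ≈ 6.848

6.848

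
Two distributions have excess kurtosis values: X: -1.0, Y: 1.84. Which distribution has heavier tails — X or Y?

Y

Higher excess kurtosis ⇒ heavier tails relative to the normal distribution.
-1.0 vs 1.84: the larger is 1.84, so Y has heavier tails. (Y is leptokurtic — heavier-than-normal tails; the other is platykurtic.)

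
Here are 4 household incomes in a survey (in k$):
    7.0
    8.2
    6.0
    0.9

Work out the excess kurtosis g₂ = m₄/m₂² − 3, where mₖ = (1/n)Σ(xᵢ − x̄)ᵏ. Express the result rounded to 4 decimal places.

x̄ = 5.5250
Σ(xᵢ − x̄)² = 30.9475 ⇒ m₂ = 7.73687
Σ(xᵢ − x̄)⁴ = 513.5461 ⇒ m₄ = 128.38651
m₂² = 59.85923
g₂ = m₄/m₂² − 3 = 2.14481 − 3 ≈ -0.8552

-0.8552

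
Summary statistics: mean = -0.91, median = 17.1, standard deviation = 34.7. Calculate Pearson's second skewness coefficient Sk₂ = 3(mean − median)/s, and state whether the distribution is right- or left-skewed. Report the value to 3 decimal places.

-1.557, left-skewed

Sk₂ = 3(-0.91 − 17.1) / 34.7 = 3 × -18.0100 / 34.7
    = -54.0300 / 34.7 ≈ -1.557
Sk₂ < 0 ⇒ mean < median ⇒ left-skewed (negative skew).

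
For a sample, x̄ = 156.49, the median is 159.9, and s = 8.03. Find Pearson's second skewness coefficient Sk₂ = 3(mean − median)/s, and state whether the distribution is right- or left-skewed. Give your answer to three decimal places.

Sk₂ = 3(156.49 − 159.9) / 8.03 = 3 × -3.4100 / 8.03
    = -10.2300 / 8.03 ≈ -1.274
Sk₂ < 0 ⇒ mean < median ⇒ left-skewed (negative skew).

-1.274, left-skewed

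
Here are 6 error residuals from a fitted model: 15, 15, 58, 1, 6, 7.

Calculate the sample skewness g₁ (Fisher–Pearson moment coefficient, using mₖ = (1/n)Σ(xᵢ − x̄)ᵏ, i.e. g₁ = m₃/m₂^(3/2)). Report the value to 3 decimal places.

1.518

x̄ = (15 + 15 + 58 + 1 + 6 + 7) / 6 = 17.0000
deviations (xᵢ − x̄): -2.0000, -2.0000, 41.0000, -16.0000, -11.0000, -10.0000
Σ(xᵢ − x̄)² = 2166.0000 ⇒ m₂ = 2166.0000/6 = 361.00000
Σ(xᵢ − x̄)³ = 62478.0000 ⇒ m₃ = 62478.0000/6 = 10413.00000
m₂^(3/2) = 361.00000^(1.5) = 6859.00000
g₁ = m₃ / m₂^(3/2) = 10413.00000 / 6859.00000 ≈ 1.518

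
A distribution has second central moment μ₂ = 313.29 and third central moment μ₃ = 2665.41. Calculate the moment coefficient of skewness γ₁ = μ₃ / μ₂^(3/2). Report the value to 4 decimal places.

σ = √μ₂ = √313.29 = 17.70000
σ³ = μ₂^(3/2) = 5545.23300
γ₁ = μ₃/σ³ = 2665.41 / 5545.23300 ≈ 0.4807

0.4807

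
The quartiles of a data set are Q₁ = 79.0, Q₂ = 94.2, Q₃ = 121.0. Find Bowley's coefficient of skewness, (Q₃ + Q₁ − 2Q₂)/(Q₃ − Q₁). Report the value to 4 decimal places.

numerator: Q₃ + Q₁ − 2Q₂ = 121.0 + 79.0 − 2×94.2 = 11.6000
denominator: Q₃ − Q₁ = 121.0 − 79.0 = 42.0000
Bowley skewness = 11.6000 / 42.0000 ≈ 0.2762

0.2762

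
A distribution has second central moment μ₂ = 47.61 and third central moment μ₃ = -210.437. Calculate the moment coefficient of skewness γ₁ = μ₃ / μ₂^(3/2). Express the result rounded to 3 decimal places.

-0.641

σ = √μ₂ = √47.61 = 6.90000
σ³ = μ₂^(3/2) = 328.50900
γ₁ = μ₃/σ³ = -210.437 / 328.50900 ≈ -0.641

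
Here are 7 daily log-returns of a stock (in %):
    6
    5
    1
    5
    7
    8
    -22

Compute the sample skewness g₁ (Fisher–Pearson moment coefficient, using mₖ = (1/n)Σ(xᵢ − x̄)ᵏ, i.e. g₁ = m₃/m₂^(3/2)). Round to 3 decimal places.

-1.865

x̄ = (6 + 5 + 1 + 5 + 7 + 8 - 22) / 7 = 1.4286
deviations (xᵢ − x̄): 4.5714, 3.5714, -0.4286, 3.5714, 5.5714, 6.5714, -23.4286
Σ(xᵢ − x̄)² = 669.7143 ⇒ m₂ = 669.7143/7 = 95.67347
Σ(xᵢ − x̄)³ = -12216.6122 ⇒ m₃ = -12216.6122/7 = -1745.23032
m₂^(3/2) = 95.67347^(1.5) = 935.80914
g₁ = m₃ / m₂^(3/2) = -1745.23032 / 935.80914 ≈ -1.865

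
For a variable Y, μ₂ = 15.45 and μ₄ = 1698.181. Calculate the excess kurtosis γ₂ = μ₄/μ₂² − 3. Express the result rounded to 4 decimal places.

μ₂² = 15.45² = 238.70250
μ₄/μ₂² = 1698.181 / 238.70250 = 7.11422
γ₂ = 7.11422 − 3 ≈ 4.1142

4.1142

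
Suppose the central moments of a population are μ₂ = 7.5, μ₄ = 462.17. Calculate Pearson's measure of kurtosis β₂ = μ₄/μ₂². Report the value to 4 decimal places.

μ₂² = 7.5² = 56.25000
μ₄/μ₂² = 462.17 / 56.25000 = 8.21636
β₂ ≈ 8.2164

8.2164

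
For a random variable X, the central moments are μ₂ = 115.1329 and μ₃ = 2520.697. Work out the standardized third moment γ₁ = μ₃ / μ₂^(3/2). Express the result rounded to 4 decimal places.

σ = √μ₂ = √115.1329 = 10.73000
σ³ = μ₂^(3/2) = 1235.37602
γ₁ = μ₃/σ³ = 2520.697 / 1235.37602 ≈ 2.0404

2.0404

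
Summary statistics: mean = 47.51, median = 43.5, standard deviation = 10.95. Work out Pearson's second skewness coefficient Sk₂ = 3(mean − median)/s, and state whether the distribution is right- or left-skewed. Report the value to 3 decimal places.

1.099, right-skewed

Sk₂ = 3(47.51 − 43.5) / 10.95 = 3 × 4.0100 / 10.95
    = 12.0300 / 10.95 ≈ 1.099
Sk₂ > 0 ⇒ mean > median ⇒ right-skewed (positive skew).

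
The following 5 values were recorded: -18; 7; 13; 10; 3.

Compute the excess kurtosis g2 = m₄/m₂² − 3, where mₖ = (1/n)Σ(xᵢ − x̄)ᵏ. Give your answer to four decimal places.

x̄ = 3.0000
Σ(xᵢ − x̄)² = 606.0000 ⇒ m₂ = 121.20000
Σ(xᵢ − x̄)⁴ = 207138.0000 ⇒ m₄ = 41427.60000
m₂² = 14689.44000
g2 = m₄/m₂² − 3 = 2.82023 − 3 ≈ -0.1798

-0.1798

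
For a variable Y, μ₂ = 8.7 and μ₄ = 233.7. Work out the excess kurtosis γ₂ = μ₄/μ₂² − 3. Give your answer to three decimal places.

0.088

μ₂² = 8.7² = 75.69000
μ₄/μ₂² = 233.7 / 75.69000 = 3.08759
γ₂ = 3.08759 − 3 ≈ 0.088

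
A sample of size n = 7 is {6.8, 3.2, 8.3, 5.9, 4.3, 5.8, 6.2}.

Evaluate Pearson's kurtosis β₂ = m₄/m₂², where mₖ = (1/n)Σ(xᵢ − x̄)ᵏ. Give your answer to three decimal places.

x̄ = 5.7857
Σ(xᵢ − x̄)² = 16.4286 ⇒ m₂ = 2.34694
Σ(xᵢ − x̄)⁴ = 90.6249 ⇒ m₄ = 12.94642
m₂² = 5.50812
β₂ = m₄/m₂² = 12.94642 / 5.50812 ≈ 2.350

2.350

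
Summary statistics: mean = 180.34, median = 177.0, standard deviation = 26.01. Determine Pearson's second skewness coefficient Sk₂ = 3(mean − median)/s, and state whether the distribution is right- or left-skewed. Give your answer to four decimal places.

0.3852, right-skewed

Sk₂ = 3(180.34 − 177.0) / 26.01 = 3 × 3.3400 / 26.01
    = 10.0200 / 26.01 ≈ 0.3852
Sk₂ > 0 ⇒ mean > median ⇒ right-skewed (positive skew).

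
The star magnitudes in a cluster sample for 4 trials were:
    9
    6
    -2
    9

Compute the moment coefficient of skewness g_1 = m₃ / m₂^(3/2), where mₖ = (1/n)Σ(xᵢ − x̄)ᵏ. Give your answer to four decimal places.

x̄ = (9 + 6 - 2 + 9) / 4 = 5.5000
deviations (xᵢ − x̄): 3.5000, 0.5000, -7.5000, 3.5000
Σ(xᵢ − x̄)² = 81.0000 ⇒ m₂ = 81.0000/4 = 20.25000
Σ(xᵢ − x̄)³ = -336.0000 ⇒ m₃ = -336.0000/4 = -84.00000
m₂^(3/2) = 20.25000^(1.5) = 91.12500
g_1 = m₃ / m₂^(3/2) = -84.00000 / 91.12500 ≈ -0.9218

-0.9218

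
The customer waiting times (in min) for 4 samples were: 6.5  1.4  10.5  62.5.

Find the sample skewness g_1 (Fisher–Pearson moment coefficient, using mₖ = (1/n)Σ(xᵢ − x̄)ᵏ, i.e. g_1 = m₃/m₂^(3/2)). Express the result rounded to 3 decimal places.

x̄ = (6.5 + 1.4 + 10.5 + 62.5) / 4 = 20.2250
deviations (xᵢ − x̄): -13.7250, -18.8250, -9.7250, 42.2750
Σ(xᵢ − x̄)² = 2424.5075 ⇒ m₂ = 2424.5075/4 = 606.12688
Σ(xᵢ − x̄)³ = 65376.4309 ⇒ m₃ = 65376.4309/4 = 16344.10772
m₂^(3/2) = 606.12688^(1.5) = 14922.62793
g_1 = m₃ / m₂^(3/2) = 16344.10772 / 14922.62793 ≈ 1.095

1.095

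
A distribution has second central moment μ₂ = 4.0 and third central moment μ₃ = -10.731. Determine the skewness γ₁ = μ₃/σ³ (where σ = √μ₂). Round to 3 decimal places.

σ = √μ₂ = √4.0 = 2.00000
σ³ = μ₂^(3/2) = 8.00000
γ₁ = μ₃/σ³ = -10.731 / 8.00000 ≈ -1.341

-1.341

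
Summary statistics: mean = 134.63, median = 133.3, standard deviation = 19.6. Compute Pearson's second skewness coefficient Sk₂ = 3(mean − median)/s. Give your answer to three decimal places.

0.204

Sk₂ = 3(134.63 − 133.3) / 19.6 = 3 × 1.3300 / 19.6
    = 3.9900 / 19.6 ≈ 0.204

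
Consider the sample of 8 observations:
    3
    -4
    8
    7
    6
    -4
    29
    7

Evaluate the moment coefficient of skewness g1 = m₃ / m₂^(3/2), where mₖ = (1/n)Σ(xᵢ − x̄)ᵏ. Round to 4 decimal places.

x̄ = (3 - 4 + 8 + 7 + 6 - 4 + 29 + 7) / 8 = 6.5000
deviations (xᵢ − x̄): -3.5000, -10.5000, 1.5000, 0.5000, -0.5000, -10.5000, 22.5000, 0.5000
Σ(xᵢ − x̄)² = 742.0000 ⇒ m₂ = 742.0000/8 = 92.75000
Σ(xᵢ − x̄)³ = 9036.0000 ⇒ m₃ = 9036.0000/8 = 1129.50000
m₂^(3/2) = 92.75000^(1.5) = 893.24558
g1 = m₃ / m₂^(3/2) = 1129.50000 / 893.24558 ≈ 1.2645

1.2645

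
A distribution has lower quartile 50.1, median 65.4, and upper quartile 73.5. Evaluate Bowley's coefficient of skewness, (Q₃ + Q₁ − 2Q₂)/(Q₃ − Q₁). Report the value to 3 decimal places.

-0.308

numerator: Q₃ + Q₁ − 2Q₂ = 73.5 + 50.1 − 2×65.4 = -7.2000
denominator: Q₃ − Q₁ = 73.5 − 50.1 = 23.4000
Bowley skewness = -7.2000 / 23.4000 ≈ -0.308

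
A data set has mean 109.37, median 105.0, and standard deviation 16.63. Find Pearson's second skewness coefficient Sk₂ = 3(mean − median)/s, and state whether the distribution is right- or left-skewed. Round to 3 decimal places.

Sk₂ = 3(109.37 − 105.0) / 16.63 = 3 × 4.3700 / 16.63
    = 13.1100 / 16.63 ≈ 0.788
Sk₂ > 0 ⇒ mean > median ⇒ right-skewed (positive skew).

0.788, right-skewed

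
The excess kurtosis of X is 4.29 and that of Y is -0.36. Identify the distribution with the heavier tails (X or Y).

X

Higher excess kurtosis ⇒ heavier tails relative to the normal distribution.
4.29 vs -0.36: the larger is 4.29, so X has heavier tails. (X is leptokurtic — heavier-than-normal tails; the other is platykurtic.)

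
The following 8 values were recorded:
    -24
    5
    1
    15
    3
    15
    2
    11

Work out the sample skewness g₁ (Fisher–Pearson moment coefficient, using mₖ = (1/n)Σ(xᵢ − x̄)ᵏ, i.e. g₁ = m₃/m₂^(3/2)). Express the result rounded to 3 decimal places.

-1.367

x̄ = (-24 + 5 + 1 + 15 + 3 + 15 + 2 + 11) / 8 = 3.5000
deviations (xᵢ − x̄): -27.5000, 1.5000, -2.5000, 11.5000, -0.5000, 11.5000, -1.5000, 7.5000
Σ(xᵢ − x̄)² = 1088.0000 ⇒ m₂ = 1088.0000/8 = 136.00000
Σ(xᵢ − x̄)³ = -17349.0000 ⇒ m₃ = -17349.0000/8 = -2168.62500
m₂^(3/2) = 136.00000^(1.5) = 1586.01892
g₁ = m₃ / m₂^(3/2) = -2168.62500 / 1586.01892 ≈ -1.367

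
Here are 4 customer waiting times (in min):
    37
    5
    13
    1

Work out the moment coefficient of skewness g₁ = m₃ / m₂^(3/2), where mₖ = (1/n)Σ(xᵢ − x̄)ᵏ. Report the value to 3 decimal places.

0.848

x̄ = (37 + 5 + 13 + 1) / 4 = 14.0000
deviations (xᵢ − x̄): 23.0000, -9.0000, -1.0000, -13.0000
Σ(xᵢ − x̄)² = 780.0000 ⇒ m₂ = 780.0000/4 = 195.00000
Σ(xᵢ − x̄)³ = 9240.0000 ⇒ m₃ = 9240.0000/4 = 2310.00000
m₂^(3/2) = 195.00000^(1.5) = 2723.02681
g₁ = m₃ / m₂^(3/2) = 2310.00000 / 2723.02681 ≈ 0.848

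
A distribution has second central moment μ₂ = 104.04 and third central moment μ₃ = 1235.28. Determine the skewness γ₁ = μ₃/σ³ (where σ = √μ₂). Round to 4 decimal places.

1.1640

σ = √μ₂ = √104.04 = 10.20000
σ³ = μ₂^(3/2) = 1061.20800
γ₁ = μ₃/σ³ = 1235.28 / 1061.20800 ≈ 1.1640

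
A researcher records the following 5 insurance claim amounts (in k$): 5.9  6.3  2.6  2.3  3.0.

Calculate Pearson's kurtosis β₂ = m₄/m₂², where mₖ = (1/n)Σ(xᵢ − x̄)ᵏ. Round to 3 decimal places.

1.228

x̄ = 4.0200
Σ(xᵢ − x̄)² = 14.7480 ⇒ m₂ = 2.94960
Σ(xᵢ − x̄)⁴ = 53.4158 ⇒ m₄ = 10.68316
m₂² = 8.70014
β₂ = m₄/m₂² = 10.68316 / 8.70014 ≈ 1.228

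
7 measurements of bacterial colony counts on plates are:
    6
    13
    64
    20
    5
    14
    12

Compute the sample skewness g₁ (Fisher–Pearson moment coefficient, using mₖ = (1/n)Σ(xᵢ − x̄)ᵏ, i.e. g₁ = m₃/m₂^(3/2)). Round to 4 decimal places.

1.7861

x̄ = (6 + 13 + 64 + 20 + 5 + 14 + 12) / 7 = 19.1429
deviations (xᵢ − x̄): -13.1429, -6.1429, 44.8571, 0.8571, -14.1429, -5.1429, -7.1429
Σ(xᵢ − x̄)² = 2500.8571 ⇒ m₂ = 2500.8571/7 = 357.26531
Σ(xᵢ − x̄)³ = 84429.1837 ⇒ m₃ = 84429.1837/7 = 12061.31195
m₂^(3/2) = 357.26531^(1.5) = 6752.83699
g₁ = m₃ / m₂^(3/2) = 12061.31195 / 6752.83699 ≈ 1.7861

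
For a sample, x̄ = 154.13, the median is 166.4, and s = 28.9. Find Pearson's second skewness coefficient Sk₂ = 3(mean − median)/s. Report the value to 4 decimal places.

-1.2737

Sk₂ = 3(154.13 − 166.4) / 28.9 = 3 × -12.2700 / 28.9
    = -36.8100 / 28.9 ≈ -1.2737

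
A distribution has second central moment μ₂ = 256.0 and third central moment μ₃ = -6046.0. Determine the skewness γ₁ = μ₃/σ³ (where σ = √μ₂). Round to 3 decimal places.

-1.476

σ = √μ₂ = √256.0 = 16.00000
σ³ = μ₂^(3/2) = 4096.00000
γ₁ = μ₃/σ³ = -6046.0 / 4096.00000 ≈ -1.476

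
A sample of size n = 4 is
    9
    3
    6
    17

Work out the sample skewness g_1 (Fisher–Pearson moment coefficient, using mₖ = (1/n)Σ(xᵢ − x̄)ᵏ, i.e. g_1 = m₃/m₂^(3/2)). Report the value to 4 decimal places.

x̄ = (9 + 3 + 6 + 17) / 4 = 8.7500
deviations (xᵢ − x̄): 0.2500, -5.7500, -2.7500, 8.2500
Σ(xᵢ − x̄)² = 108.7500 ⇒ m₂ = 108.7500/4 = 27.18750
Σ(xᵢ − x̄)³ = 350.6250 ⇒ m₃ = 350.6250/4 = 87.65625
m₂^(3/2) = 27.18750^(1.5) = 141.76007
g_1 = m₃ / m₂^(3/2) = 87.65625 / 141.76007 ≈ 0.6183

0.6183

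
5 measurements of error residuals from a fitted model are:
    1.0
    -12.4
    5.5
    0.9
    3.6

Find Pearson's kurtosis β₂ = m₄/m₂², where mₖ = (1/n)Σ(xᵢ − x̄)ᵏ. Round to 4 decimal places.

2.9124

x̄ = -0.2800
Σ(xᵢ − x̄)² = 198.3880 ⇒ m₂ = 39.67760
Σ(xᵢ − x̄)⁴ = 22925.3440 ⇒ m₄ = 4585.06881
m₂² = 1574.31194
β₂ = m₄/m₂² = 4585.06881 / 1574.31194 ≈ 2.9124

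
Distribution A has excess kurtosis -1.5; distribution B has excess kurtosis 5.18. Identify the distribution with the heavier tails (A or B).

B

Higher excess kurtosis ⇒ heavier tails relative to the normal distribution.
-1.5 vs 5.18: the larger is 5.18, so B has heavier tails. (B is leptokurtic — heavier-than-normal tails; the other is platykurtic.)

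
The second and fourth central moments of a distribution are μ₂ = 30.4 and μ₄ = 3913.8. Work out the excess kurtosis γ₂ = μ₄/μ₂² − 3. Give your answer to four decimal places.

1.2350

μ₂² = 30.4² = 924.16000
μ₄/μ₂² = 3913.8 / 924.16000 = 4.23498
γ₂ = 4.23498 − 3 ≈ 1.2350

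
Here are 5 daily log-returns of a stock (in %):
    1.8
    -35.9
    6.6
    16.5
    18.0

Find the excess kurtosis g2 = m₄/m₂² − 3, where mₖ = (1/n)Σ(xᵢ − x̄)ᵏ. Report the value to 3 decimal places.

x̄ = 1.4000
Σ(xᵢ − x̄)² = 1922.0600 ⇒ m₂ = 384.41200
Σ(xᵢ − x̄)⁴ = 2064340.9250 ⇒ m₄ = 412868.18500
m₂² = 147772.58574
g2 = m₄/m₂² − 3 = 2.79394 − 3 ≈ -0.206

-0.206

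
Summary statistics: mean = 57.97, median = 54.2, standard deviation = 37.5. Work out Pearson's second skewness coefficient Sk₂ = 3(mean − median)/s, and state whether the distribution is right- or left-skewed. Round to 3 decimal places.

0.302, right-skewed

Sk₂ = 3(57.97 − 54.2) / 37.5 = 3 × 3.7700 / 37.5
    = 11.3100 / 37.5 ≈ 0.302
Sk₂ > 0 ⇒ mean > median ⇒ right-skewed (positive skew).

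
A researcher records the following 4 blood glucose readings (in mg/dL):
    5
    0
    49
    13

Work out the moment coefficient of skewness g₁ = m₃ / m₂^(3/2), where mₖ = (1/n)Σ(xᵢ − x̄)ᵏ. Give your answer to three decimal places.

x̄ = (5 + 0 + 49 + 13) / 4 = 16.7500
deviations (xᵢ − x̄): -11.7500, -16.7500, 32.2500, -3.7500
Σ(xᵢ − x̄)² = 1472.7500 ⇒ m₂ = 1472.7500/4 = 368.18750
Σ(xᵢ − x̄)³ = 27167.6250 ⇒ m₃ = 27167.6250/4 = 6791.90625
m₂^(3/2) = 368.18750^(1.5) = 7064.86000
g₁ = m₃ / m₂^(3/2) = 6791.90625 / 7064.86000 ≈ 0.961

0.961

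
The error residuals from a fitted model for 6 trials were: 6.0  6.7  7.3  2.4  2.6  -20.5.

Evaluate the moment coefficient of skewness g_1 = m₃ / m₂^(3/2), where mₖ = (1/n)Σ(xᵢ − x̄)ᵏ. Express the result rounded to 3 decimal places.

x̄ = (6.0 + 6.7 + 7.3 + 2.4 + 2.6 - 20.5) / 6 = 0.7500
deviations (xᵢ − x̄): 5.2500, 5.9500, 6.5500, 1.6500, 1.8500, -21.2500
Σ(xᵢ − x̄)² = 563.5750 ⇒ m₂ = 563.5750/6 = 93.92917
Σ(xᵢ − x̄)³ = -8948.5200 ⇒ m₃ = -8948.5200/6 = -1491.42000
m₂^(3/2) = 93.92917^(1.5) = 910.33388
g_1 = m₃ / m₂^(3/2) = -1491.42000 / 910.33388 ≈ -1.638

-1.638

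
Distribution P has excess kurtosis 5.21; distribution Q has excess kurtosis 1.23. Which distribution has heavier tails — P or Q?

Higher excess kurtosis ⇒ heavier tails relative to the normal distribution.
5.21 vs 1.23: the larger is 5.21, so P has heavier tails.

P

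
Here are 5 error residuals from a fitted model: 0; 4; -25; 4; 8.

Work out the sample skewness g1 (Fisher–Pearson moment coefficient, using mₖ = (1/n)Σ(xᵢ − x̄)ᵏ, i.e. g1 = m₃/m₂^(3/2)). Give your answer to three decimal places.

x̄ = (0 + 4 - 25 + 4 + 8) / 5 = -1.8000
deviations (xᵢ − x̄): 1.8000, 5.8000, -23.2000, 5.8000, 9.8000
Σ(xᵢ − x̄)² = 704.8000 ⇒ m₂ = 704.8000/5 = 140.96000
Σ(xᵢ − x̄)³ = -11149.9200 ⇒ m₃ = -11149.9200/5 = -2229.98400
m₂^(3/2) = 140.96000^(1.5) = 1673.56982
g1 = m₃ / m₂^(3/2) = -2229.98400 / 1673.56982 ≈ -1.332

-1.332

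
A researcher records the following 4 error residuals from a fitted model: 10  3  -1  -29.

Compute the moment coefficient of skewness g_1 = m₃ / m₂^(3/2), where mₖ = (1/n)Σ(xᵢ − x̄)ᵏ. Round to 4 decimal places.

-0.9100

x̄ = (10 + 3 - 1 - 29) / 4 = -4.2500
deviations (xᵢ − x̄): 14.2500, 7.2500, 3.2500, -24.7500
Σ(xᵢ − x̄)² = 878.7500 ⇒ m₂ = 878.7500/4 = 219.68750
Σ(xᵢ − x̄)³ = -11851.8750 ⇒ m₃ = -11851.8750/4 = -2962.96875
m₂^(3/2) = 219.68750^(1.5) = 3256.17712
g_1 = m₃ / m₂^(3/2) = -2962.96875 / 3256.17712 ≈ -0.9100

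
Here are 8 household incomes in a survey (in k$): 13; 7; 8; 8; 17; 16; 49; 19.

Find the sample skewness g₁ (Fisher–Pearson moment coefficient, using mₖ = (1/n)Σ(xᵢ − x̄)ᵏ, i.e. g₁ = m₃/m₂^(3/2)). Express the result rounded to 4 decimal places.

1.7818

x̄ = (13 + 7 + 8 + 8 + 17 + 16 + 49 + 19) / 8 = 17.1250
deviations (xᵢ − x̄): -4.1250, -10.1250, -9.1250, -9.1250, -0.1250, -1.1250, 31.8750, 1.8750
Σ(xᵢ − x̄)² = 1306.8750 ⇒ m₂ = 1306.8750/8 = 163.35938
Σ(xᵢ − x̄)³ = 29762.9063 ⇒ m₃ = 29762.9063/8 = 3720.36328
m₂^(3/2) = 163.35938^(1.5) = 2087.93077
g₁ = m₃ / m₂^(3/2) = 3720.36328 / 2087.93077 ≈ 1.7818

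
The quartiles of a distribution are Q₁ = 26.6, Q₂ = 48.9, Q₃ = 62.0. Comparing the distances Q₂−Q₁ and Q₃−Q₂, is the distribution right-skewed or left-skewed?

Q₂ − Q₁ = 22.3;  Q₃ − Q₂ = 13.1
Q₂ − Q₁ > Q₃ − Q₂ ⇒ the lower half is more spread out ⇒ left-skewed.

left-skewed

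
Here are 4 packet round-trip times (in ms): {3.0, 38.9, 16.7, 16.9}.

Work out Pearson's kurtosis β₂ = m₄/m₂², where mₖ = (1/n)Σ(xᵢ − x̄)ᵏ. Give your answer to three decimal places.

x̄ = 18.8750
Σ(xᵢ − x̄)² = 661.6475 ⇒ m₂ = 165.41187
Σ(xᵢ − x̄)⁴ = 224350.9702 ⇒ m₄ = 56087.74255
m₂² = 27361.08839
β₂ = m₄/m₂² = 56087.74255 / 27361.08839 ≈ 2.050

2.050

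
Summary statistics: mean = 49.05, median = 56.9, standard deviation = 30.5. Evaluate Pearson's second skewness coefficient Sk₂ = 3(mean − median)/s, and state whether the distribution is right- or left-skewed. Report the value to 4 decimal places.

Sk₂ = 3(49.05 − 56.9) / 30.5 = 3 × -7.8500 / 30.5
    = -23.5500 / 30.5 ≈ -0.7721
Sk₂ < 0 ⇒ mean < median ⇒ left-skewed (negative skew).

-0.7721, left-skewed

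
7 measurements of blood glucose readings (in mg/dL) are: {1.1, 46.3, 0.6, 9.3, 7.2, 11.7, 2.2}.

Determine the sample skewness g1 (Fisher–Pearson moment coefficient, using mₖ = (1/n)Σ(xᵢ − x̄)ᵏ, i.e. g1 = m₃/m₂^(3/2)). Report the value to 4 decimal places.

x̄ = (1.1 + 46.3 + 0.6 + 9.3 + 7.2 + 11.7 + 2.2) / 7 = 11.2000
deviations (xᵢ − x̄): -10.1000, 35.1000, -10.6000, -1.9000, -4.0000, 0.5000, -9.0000
Σ(xᵢ − x̄)² = 1547.2400 ⇒ m₂ = 1547.2400/7 = 221.03429
Σ(xᵢ − x̄)³ = 40222.5000 ⇒ m₃ = 40222.5000/7 = 5746.07143
m₂^(3/2) = 221.03429^(1.5) = 3286.16576
g1 = m₃ / m₂^(3/2) = 5746.07143 / 3286.16576 ≈ 1.7486

1.7486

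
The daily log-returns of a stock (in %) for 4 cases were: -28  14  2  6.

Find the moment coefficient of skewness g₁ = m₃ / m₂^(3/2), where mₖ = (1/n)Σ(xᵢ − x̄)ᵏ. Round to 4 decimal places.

-0.8972

x̄ = (-28 + 14 + 2 + 6) / 4 = -1.5000
deviations (xᵢ − x̄): -26.5000, 15.5000, 3.5000, 7.5000
Σ(xᵢ − x̄)² = 1011.0000 ⇒ m₂ = 1011.0000/4 = 252.75000
Σ(xᵢ − x̄)³ = -14421.0000 ⇒ m₃ = -14421.0000/4 = -3605.25000
m₂^(3/2) = 252.75000^(1.5) = 4018.24808
g₁ = m₃ / m₂^(3/2) = -3605.25000 / 4018.24808 ≈ -0.8972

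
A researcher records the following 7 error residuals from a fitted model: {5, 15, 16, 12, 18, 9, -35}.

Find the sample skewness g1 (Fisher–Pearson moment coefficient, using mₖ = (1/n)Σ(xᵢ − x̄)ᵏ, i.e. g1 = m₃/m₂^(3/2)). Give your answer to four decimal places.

-1.8071

x̄ = (5 + 15 + 16 + 12 + 18 + 9 - 35) / 7 = 5.7143
deviations (xᵢ − x̄): -0.7143, 9.2857, 10.2857, 6.2857, 12.2857, 3.2857, -40.7143
Σ(xᵢ − x̄)² = 2051.4286 ⇒ m₂ = 2051.4286/7 = 293.06122
Σ(xᵢ − x̄)³ = -63463.4694 ⇒ m₃ = -63463.4694/7 = -9066.20991
m₂^(3/2) = 293.06122^(1.5) = 5016.92421
g1 = m₃ / m₂^(3/2) = -9066.20991 / 5016.92421 ≈ -1.8071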